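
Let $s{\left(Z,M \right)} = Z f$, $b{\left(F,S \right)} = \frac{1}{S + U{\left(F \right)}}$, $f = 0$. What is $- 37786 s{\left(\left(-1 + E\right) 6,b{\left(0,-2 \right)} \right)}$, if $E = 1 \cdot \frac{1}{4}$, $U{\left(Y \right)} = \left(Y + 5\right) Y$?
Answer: $0$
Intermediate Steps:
$U{\left(Y \right)} = Y \left(5 + Y\right)$ ($U{\left(Y \right)} = \left(5 + Y\right) Y = Y \left(5 + Y\right)$)
$E = \frac{1}{4}$ ($E = 1 \cdot \frac{1}{4} = \frac{1}{4} \approx 0.25$)
$b{\left(F,S \right)} = \frac{1}{S + F \left(5 + F\right)}$
$s{\left(Z,M \right)} = 0$ ($s{\left(Z,M \right)} = Z 0 = 0$)
$- 37786 s{\left(\left(-1 + E\right) 6,b{\left(0,-2 \right)} \right)} = \left(-37786\right) 0 = 0$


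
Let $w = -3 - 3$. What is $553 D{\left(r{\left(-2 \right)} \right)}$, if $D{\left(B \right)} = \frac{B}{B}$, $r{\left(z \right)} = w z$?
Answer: $553$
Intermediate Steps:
$w = -6$
$r{\left(z \right)} = - 6 z$
$D{\left(B \right)} = 1$
$553 D{\left(r{\left(-2 \right)} \right)} = 553 \cdot 1 = 553$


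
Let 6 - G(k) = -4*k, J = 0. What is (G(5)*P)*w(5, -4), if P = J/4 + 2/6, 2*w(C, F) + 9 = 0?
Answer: -39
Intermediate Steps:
w(C, F) = -9/2 (w(C, F) = -9/2 + (½)*0 = -9/2 + 0 = -9/2)
P = ⅓ (P = 0/4 + 2/6 = 0*(¼) + 2*(⅙) = 0 + ⅓ = ⅓ ≈ 0.33333)
G(k) = 6 + 4*k (G(k) = 6 - (-4)*k = 6 + 4*k)
(G(5)*P)*w(5, -4) = ((6 + 4*5)*(⅓))*(-9/2) = ((6 + 20)*(⅓))*(-9/2) = (26*(⅓))*(-9/2) = (26/3)*(-9/2) = -39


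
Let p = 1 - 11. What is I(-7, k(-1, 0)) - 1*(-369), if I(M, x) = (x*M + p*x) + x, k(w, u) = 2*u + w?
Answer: 385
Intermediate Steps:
p = -10
k(w, u) = w + 2*u
I(M, x) = -9*x + M*x (I(M, x) = (x*M - 10*x) + x = (M*x - 10*x) + x = (-10*x + M*x) + x = -9*x + M*x)
I(-7, k(-1, 0)) - 1*(-369) = (-1 + 2*0)*(-9 - 7) - 1*(-369) = (-1 + 0)*(-16) + 369 = -1*(-16) + 369 = 16 + 369 = 385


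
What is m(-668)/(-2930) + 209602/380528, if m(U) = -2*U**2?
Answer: 85053896601/278736760 ≈ 305.14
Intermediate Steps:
m(-668)/(-2930) + 209602/380528 = -2*(-668)**2/(-2930) + 209602/380528 = -2*446224*(-1/2930) + 209602*(1/380528) = -892448*(-1/2930) + 104801/190264 = 446224/1465 + 104801/190264 = 85053896601/278736760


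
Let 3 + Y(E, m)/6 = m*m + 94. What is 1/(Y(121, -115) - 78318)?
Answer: 1/1578 ≈ 0.00063371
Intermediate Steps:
Y(E, m) = 546 + 6*m² (Y(E, m) = -18 + 6*(m*m + 94) = -18 + 6*(m² + 94) = -18 + 6*(94 + m²) = -18 + (564 + 6*m²) = 546 + 6*m²)
1/(Y(121, -115) - 78318) = 1/((546 + 6*(-115)²) - 78318) = 1/((546 + 6*13225) - 78318) = 1/((546 + 79350) - 78318) = 1/(79896 - 78318) = 1/1578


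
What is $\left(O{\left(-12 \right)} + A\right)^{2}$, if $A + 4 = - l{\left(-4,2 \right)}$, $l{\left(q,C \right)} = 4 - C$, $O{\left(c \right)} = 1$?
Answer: $25$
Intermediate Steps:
$A = -6$ ($A = -4 - \left(4 - 2\right) = -4 - 2 = -6$)
$\left(O{\left(-12 \right)} + A\right)^{2} = \left(1 - 6\right)^{2} = \left(-5\right)^{2} = 25$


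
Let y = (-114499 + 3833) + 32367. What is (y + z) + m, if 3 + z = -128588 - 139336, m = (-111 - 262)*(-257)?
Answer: -250365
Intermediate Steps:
y = -78299 (y = -110666 + 32367 = -78299)
m = 95861 (m = -373*(-257) = 95861)
z = -267927 (z = -3 + (-128588 - 139336) = -3 - 267924 = -267927)
(y + z) + m = (-78299 - 267927) + 95861 = -346226 + 95861 = -250365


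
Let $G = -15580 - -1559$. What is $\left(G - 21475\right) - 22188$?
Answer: $-57684$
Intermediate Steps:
$G = -14021$ ($G = -15580 + 1559 = -14021$)
$\left(G - 21475\right) - 22188 = \left(-14021 - 21475\right) - 22188 = -35496 - 22188 = -57684$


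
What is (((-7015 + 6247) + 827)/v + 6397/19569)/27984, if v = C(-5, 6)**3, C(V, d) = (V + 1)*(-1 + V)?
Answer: 29862233/2523427872768 ≈ 1.1834e-5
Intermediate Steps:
C(V, d) = (1 + V)*(-1 + V)
v = 13824 (v = (-1 + (-5)**2)**3 = (-1 + 25)**3 = 24**3 = 13824)
(((-7015 + 6247) + 827)/v + 6397/19569)/27984 = (((-7015 + 6247) + 827)/13824 + 6397/19569)/27984 = ((-768 + 827)*(1/13824) + 6397*(1/19569))*(1/27984) = (59*(1/13824) + 6397/19569)*(1/27984) = (59/13824 + 6397/19569)*(1/27984) = (29862233/90173952)*(1/27984) = 29862233/2523427872768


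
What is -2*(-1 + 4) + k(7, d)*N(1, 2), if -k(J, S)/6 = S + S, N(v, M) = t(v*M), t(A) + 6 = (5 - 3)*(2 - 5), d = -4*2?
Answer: -1158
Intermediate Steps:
d = -8
t(A) = -12 (t(A) = -6 + (5 - 3)*(2 - 5) = -6 + 2*(-3) = -6 - 6 = -12)
N(v, M) = -12
k(J, S) = -12*S (k(J, S) = -6*(S + S) = -12*S)
-2*(-1 + 4) + k(7, d)*N(1, 2) = -2*(-1 + 4) - 12*(-8)*(-12) = -2*3 + 96*(-12) = -6 - 1152 = -1158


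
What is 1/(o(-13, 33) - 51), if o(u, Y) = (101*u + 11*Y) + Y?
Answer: -1/968 ≈ -0.0010331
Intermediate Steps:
o(u, Y) = 12*Y + 101*u (o(u, Y) = (11*Y + 101*u) + Y = 12*Y + 101*u)
1/(o(-13, 33) - 51) = 1/((12*33 + 101*(-13)) - 51) = 1/((396 - 1313) - 51) = 1/(-917 - 51) = 1/(-968) = -1/968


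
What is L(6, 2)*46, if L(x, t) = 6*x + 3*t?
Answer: 1932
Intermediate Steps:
L(x, t) = 3*t + 6*x
L(6, 2)*46 = (3*2 + 6*6)*46 = (6 + 36)*46 = 42*46 = 1932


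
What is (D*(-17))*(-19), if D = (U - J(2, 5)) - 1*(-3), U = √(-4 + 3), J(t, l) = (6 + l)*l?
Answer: -16796 + 323*I ≈ -16796.0 + 323.0*I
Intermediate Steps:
J(t, l) = l*(6 + l)
U = I (U = √(-1) = I ≈ 1.0*I)
D = -52 + I (D = (I - 5*(6 + 5)) - 1*(-3) = (I - 5*11) + 3 = (I - 1*55) + 3 = (I - 55) + 3 = (-55 + I) + 3 = -52 + I ≈ -52.0 + 1.0*I)
(D*(-17))*(-19) = ((-52 + I)*(-17))*(-19) = (884 - 17*I)*(-19) = -16796 + 323*I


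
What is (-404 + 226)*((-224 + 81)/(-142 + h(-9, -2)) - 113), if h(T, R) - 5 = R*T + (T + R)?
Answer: 99591/5 ≈ 19918.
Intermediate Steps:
h(T, R) = 5 + R + T + R*T (h(T, R) = 5 + (R*T + (T + R)) = 5 + (R*T + (R + T)) = 5 + (R + T + R*T) = 5 + R + T + R*T)
(-404 + 226)*((-224 + 81)/(-142 + h(-9, -2)) - 113) = (-404 + 226)*((-224 + 81)/(-142 + (5 - 2 - 9 - 2*(-9))) - 113) = -178*(-143/(-142 + (5 - 2 - 9 + 18)) - 113) = -178*(-143/(-142 + 12) - 113) = -178*(-143/(-130) - 113) = -178*(-143*(-1/130) - 113) = -178*(11/10 - 113) = -178*(-1119/10) = 99591/5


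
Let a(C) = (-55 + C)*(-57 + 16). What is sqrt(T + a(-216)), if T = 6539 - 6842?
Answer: 2*sqrt(2702) ≈ 103.96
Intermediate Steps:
a(C) = 2255 - 41*C (a(C) = (-55 + C)*(-41) = 2255 - 41*C)
T = -303
sqrt(T + a(-216)) = sqrt(-303 + (2255 - 41*(-216))) = sqrt(-303 + (2255 + 8856)) = sqrt(-303 + 11111) = sqrt(10808) = 2*sqrt(2702)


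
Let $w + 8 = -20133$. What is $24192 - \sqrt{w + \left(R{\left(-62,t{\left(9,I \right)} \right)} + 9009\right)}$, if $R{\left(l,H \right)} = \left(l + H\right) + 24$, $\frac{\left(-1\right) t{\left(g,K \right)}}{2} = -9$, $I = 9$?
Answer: $24192 - 4 i \sqrt{697} \approx 24192.0 - 105.6 i$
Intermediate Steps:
$w = -20141$ ($w = -8 - 20133 = -20141$)
$t{\left(g,K \right)} = 18$ ($t{\left(g,K \right)} = \left(-2\right) \left(-9\right) = 18$)
$R{\left(l,H \right)} = 24 + H + l$ ($R{\left(l,H \right)} = \left(H + l\right) + 24 = 24 + H + l$)
$24192 - \sqrt{w + \left(R{\left(-62,t{\left(9,I \right)} \right)} + 9009\right)} = 24192 - \sqrt{-20141 + \left(\left(24 + 18 - 62\right) + 9009\right)} = 24192 - \sqrt{-20141 + \left(-20 + 9009\right)} = 24192 - \sqrt{-20141 + 8989} = 24192 - \sqrt{-11152} = 24192 - 4 i \sqrt{697}$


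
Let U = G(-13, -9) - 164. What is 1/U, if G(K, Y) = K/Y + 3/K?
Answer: -117/19046 ≈ -0.0061430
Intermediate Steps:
G(K, Y) = 3/K + K/Y
U = -19046/117 (U = (3/(-13) - 13/(-9)) - 164 = (3*(-1/13) - 13*(-⅑)) - 164 = (-3/13 + 13/9) - 164 = 142/117 - 164 = -19046/117 ≈ -162.79)
1/U = 1/(-19046/117) = -117/19046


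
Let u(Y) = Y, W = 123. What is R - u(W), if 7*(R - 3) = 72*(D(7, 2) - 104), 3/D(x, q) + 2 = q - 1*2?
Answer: -8436/7 ≈ -1205.1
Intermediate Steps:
D(x, q) = 3/(-4 + q) (D(x, q) = 3/(-2 + (q - 1*2)) = 3/(-2 + (q - 2)) = 3/(-2 + (-2 + q)) = 3/(-4 + q))
R = -7575/7 (R = 3 + (72*(3/(-4 + 2) - 104))/7 = 3 + (72*(3/(-2) - 104))/7 = 3 + (72*(3*(-½) - 104))/7 = 3 + (72*(-3/2 - 104))/7 = 3 + (72*(-211/2))/7 = 3 + (⅐)*(-7596) = 3 - 7596/7 = -7575/7 ≈ -1082.1)
R - u(W) = -7575/7 - 1*123 = -7575/7 - 123 = -8436/7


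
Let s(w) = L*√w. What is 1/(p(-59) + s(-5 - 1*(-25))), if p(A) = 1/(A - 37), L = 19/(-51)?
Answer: 27744/7392991 - 1984512*√5/7392991 ≈ -0.59648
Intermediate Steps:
L = -19/51 (L = 19*(-1/51) = -19/51 ≈ -0.37255)
s(w) = -19*√w/51
p(A) = 1/(-37 + A)
1/(p(-59) + s(-5 - 1*(-25))) = 1/(1/(-37 - 59) - 19*√(-5 - 1*(-25))/51) = 1/(1/(-96) - 19*√(-5 + 25)/51) = 1/(-1/96 - 38*√5/51)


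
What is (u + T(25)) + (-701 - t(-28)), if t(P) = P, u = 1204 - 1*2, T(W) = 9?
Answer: 538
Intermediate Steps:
u = 1202 (u = 1204 - 2 = 1202)
(u + T(25)) + (-701 - t(-28)) = (1202 + 9) + (-701 - 1*(-28)) = 1211 + (-701 + 28) = 1211 - 673 = 538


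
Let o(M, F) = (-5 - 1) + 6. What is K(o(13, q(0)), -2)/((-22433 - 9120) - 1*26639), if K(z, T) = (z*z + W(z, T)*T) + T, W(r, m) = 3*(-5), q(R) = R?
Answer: -7/14548 ≈ -0.00048117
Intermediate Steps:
W(r, m) = -15
o(M, F) = 0 (o(M, F) = -6 + 6 = 0)
K(z, T) = z² - 14*T (K(z, T) = (z*z - 15*T) + T = (z² - 15*T) + T = z² - 14*T)
K(o(13, q(0)), -2)/((-22433 - 9120) - 1*26639) = (0² - 14*(-2))/((-22433 - 9120) - 1*26639) = (0 + 28)/(-31553 - 26639) = 28/(-58192) = 28*(-1/58192) = -7/14548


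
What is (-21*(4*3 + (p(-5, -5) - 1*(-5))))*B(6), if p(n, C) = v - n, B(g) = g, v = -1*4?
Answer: -2268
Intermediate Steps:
v = -4
p(n, C) = -4 - n
(-21*(4*3 + (p(-5, -5) - 1*(-5))))*B(6) = -21*(4*3 + ((-4 - 1*(-5)) - 1*(-5)))*6 = -21*(12 + ((-4 + 5) + 5))*6 = -21*(12 + (1 + 5))*6 = -21*(12 + 6)*6 = -21*18*6 = -378*6 = -2268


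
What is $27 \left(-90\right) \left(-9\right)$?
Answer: $21870$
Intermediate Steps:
$27 \left(-90\right) \left(-9\right) = \left(-2430\right) \left(-9\right) = 21870$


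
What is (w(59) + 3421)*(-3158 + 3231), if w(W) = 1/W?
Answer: 14734320/59 ≈ 2.4973e+5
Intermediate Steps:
(w(59) + 3421)*(-3158 + 3231) = (1/59 + 3421)*(-3158 + 3231) = (1/59 + 3421)*73 = (201840/59)*73 = 14734320/59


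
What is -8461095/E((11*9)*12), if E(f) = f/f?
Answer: -8461095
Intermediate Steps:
E(f) = 1
-8461095/E((11*9)*12) = -8461095/1 = -8461095*1 = -8461095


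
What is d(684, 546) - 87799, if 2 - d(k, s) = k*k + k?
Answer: -556337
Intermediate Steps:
d(k, s) = 2 - k - k² (d(k, s) = 2 - (k*k + k) = 2 - (k² + k) = 2 - (k + k²) = 2 + (-k - k²) = 2 - k - k²)
d(684, 546) - 87799 = (2 - 1*684 - 1*684²) - 87799 = (2 - 684 - 1*467856) - 87799 = (2 - 684 - 467856) - 87799 = -468538 - 87799 = -556337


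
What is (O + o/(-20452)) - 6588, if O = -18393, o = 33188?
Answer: -127736150/5113 ≈ -24983.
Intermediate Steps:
(O + o/(-20452)) - 6588 = (-18393 + 33188/(-20452)) - 6588 = (-18393 + 33188*(-1/20452)) - 6588 = (-18393 - 8297/5113) - 6588 = -94051706/5113 - 6588 = -127736150/5113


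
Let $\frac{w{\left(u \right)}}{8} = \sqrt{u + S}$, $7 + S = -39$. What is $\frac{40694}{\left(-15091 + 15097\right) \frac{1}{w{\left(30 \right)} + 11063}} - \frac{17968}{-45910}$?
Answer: $\frac{5167144381207}{68865} + \frac{651104 i}{3} \approx 7.5033 \cdot 10^{7} + 2.1703 \cdot 10^{5} i$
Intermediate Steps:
$S = -46$ ($S = -7 - 39 = -46$)
$w{\left(u \right)} = 8 \sqrt{-46 + u}$ ($w{\left(u \right)} = 8 \sqrt{u - 46} = 8 \sqrt{-46 + u}$)
$\frac{40694}{\left(-15091 + 15097\right) \frac{1}{w{\left(30 \right)} + 11063}} - \frac{17968}{-45910} = \frac{40694}{\left(-15091 + 15097\right) \frac{1}{8 \sqrt{-46 + 30} + 11063}} - \frac{17968}{-45910} = \frac{40694}{6 \frac{1}{8 \sqrt{-16} + 11063}} - - \frac{8984}{22955} = \frac{40694}{6 \frac{1}{8 \cdot 4 i + 11063}} + \frac{8984}{22955} = \frac{40694}{6 \frac{1}{32 i + 11063}} + \frac{8984}{22955} = \frac{40694}{6 \frac{1}{11063 + 32 i}} + \frac{8984}{22955} = \frac{40694}{6 \frac{11063 - 32 i}{122390993}} + \frac{8984}{22955} = \frac{40694}{\frac{6}{122390993} \left(11063 - 32 i\right)} + \frac{8984}{22955} = 40694 \left(\frac{11063}{6} + \frac{16 i}{3}\right) + \frac{8984}{22955} = \left(\frac{225098861}{3} + \frac{651104 i}{3}\right) + \frac{8984}{22955} = \frac{5167144381207}{68865} + \frac{651104 i}{3}$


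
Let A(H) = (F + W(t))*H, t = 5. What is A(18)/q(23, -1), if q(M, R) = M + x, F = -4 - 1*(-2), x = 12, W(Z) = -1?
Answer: -54/35 ≈ -1.5429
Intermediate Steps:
F = -2 (F = -4 + 2 = -2)
q(M, R) = 12 + M (q(M, R) = M + 12 = 12 + M)
A(H) = -3*H (A(H) = (-2 - 1)*H = -3*H)
A(18)/q(23, -1) = (-3*18)/(12 + 23) = -54/35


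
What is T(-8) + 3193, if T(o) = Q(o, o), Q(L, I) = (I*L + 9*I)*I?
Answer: 3257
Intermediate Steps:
Q(L, I) = I*(9*I + I*L) (Q(L, I) = (9*I + I*L)*I = I*(9*I + I*L))
T(o) = o²*(9 + o)
T(-8) + 3193 = (-8)²*(9 - 8) + 3193 = 64*1 + 3193 = 64 + 3193 = 3257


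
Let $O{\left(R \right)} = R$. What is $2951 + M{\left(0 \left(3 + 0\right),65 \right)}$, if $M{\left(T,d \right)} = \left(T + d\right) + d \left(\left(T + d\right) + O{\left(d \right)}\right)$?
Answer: $11466$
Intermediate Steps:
$M{\left(T,d \right)} = T + d + d \left(T + 2 d\right)$ ($M{\left(T,d \right)} = \left(T + d\right) + d \left(\left(T + d\right) + d\right) = \left(T + d\right) + d \left(T + 2 d\right) = T + d + d \left(T + 2 d\right)$)
$2951 + M{\left(0 \left(3 + 0\right),65 \right)} = 2951 + \left(0 \left(3 + 0\right) + 65 + 2 \cdot 65^{2} + 0 \left(3 + 0\right) 65\right) = 2951 + \left(0 \cdot 3 + 65 + 2 \cdot 4225 + 0 \cdot 3 \cdot 65\right) = 2951 + \left(0 + 65 + 8450 + 0 \cdot 65\right) = 2951 + \left(0 + 65 + 8450 + 0\right) = 2951 + 8515 = 11466$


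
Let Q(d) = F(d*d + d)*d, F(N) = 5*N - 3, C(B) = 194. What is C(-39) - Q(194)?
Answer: -36694324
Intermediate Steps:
F(N) = -3 + 5*N
Q(d) = d*(-3 + 5*d + 5*d**2) (Q(d) = (-3 + 5*(d*d + d))*d = (-3 + 5*(d**2 + d))*d = (-3 + 5*(d + d**2))*d = (-3 + (5*d + 5*d**2))*d = (-3 + 5*d + 5*d**2)*d = d*(-3 + 5*d + 5*d**2))
C(-39) - Q(194) = 194 - 194*(-3 + 5*194*(1 + 194)) = 194 - 194*(-3 + 5*194*195) = 194 - 194*(-3 + 189150) = 194 - 194*189147 = 194 - 1*36694518 = 194 - 36694518 = -36694324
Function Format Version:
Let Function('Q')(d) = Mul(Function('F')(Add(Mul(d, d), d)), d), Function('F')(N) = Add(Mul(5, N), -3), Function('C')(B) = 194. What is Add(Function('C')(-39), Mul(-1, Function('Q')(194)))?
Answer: -36694324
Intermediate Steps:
Function('F')(N) = Add(-3, Mul(5, N))
Function('Q')(d) = Mul(d, Add(-3, Mul(5, d), Mul(5, Pow(d, 2)))) (Function('Q')(d) = Mul(Add(-3, Mul(5, Add(Mul(d, d), d))), d) = Mul(Add(-3, Mul(5, Add(Pow(d, 2), d))), d) = Mul(Add(-3, Mul(5, Add(d, Pow(d, 2)))), d) = Mul(Add(-3, Add(Mul(5, d), Mul(5, Pow(d, 2)))), d) = Mul(Add(-3, Mul(5, d), Mul(5, Pow(d, 2))), d) = Mul(d, Add(-3, Mul(5, d), Mul(5, Pow(d, 2)))))
Add(Function('C')(-39), Mul(-1, Function('Q')(194))) = Add(194, Mul(-1, Mul(194, Add(-3, Mul(5, 194, Add(1, 194)))))) = Add(194, Mul(-1, Mul(194, Add(-3, Mul(5, 194, 195))))) = Add(194, Mul(-1, Mul(194, Add(-3, 189150)))) = Add(194, Mul(-1, Mul(194, 189147))) = Add(194, Mul(-1, 36694518)) = Add(194, -36694518) = -36694324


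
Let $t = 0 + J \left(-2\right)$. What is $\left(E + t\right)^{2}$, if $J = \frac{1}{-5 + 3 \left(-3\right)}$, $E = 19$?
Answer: $\frac{17956}{49} \approx 366.45$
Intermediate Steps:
$J = - \frac{1}{14}$ ($J = \frac{1}{-5 - 9} = \frac{1}{-14} = - \frac{1}{14} \approx -0.071429$)
$t = \frac{1}{7}$ ($t = 0 - - \frac{1}{7} = 0 + \frac{1}{7} = \frac{1}{7} \approx 0.14286$)
$\left(E + t\right)^{2} = \left(19 + \frac{1}{7}\right)^{2} = \left(\frac{134}{7}\right)^{2} = \frac{17956}{49}$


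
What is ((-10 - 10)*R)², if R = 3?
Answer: 3600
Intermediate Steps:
((-10 - 10)*R)² = ((-10 - 10)*3)² = (-20*3)² = (-60)² = 3600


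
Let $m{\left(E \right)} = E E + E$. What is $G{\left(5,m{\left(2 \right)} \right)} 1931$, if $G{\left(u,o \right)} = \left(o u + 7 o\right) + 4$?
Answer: $146756$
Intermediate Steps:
$m{\left(E \right)} = E + E^{2}$ ($m{\left(E \right)} = E^{2} + E = E + E^{2}$)
$G{\left(u,o \right)} = 4 + 7 o + o u$ ($G{\left(u,o \right)} = \left(7 o + o u\right) + 4 = 4 + 7 o + o u$)
$G{\left(5,m{\left(2 \right)} \right)} 1931 = \left(4 + 7 \cdot 2 \left(1 + 2\right) + 2 \left(1 + 2\right) 5\right) 1931 = \left(4 + 7 \cdot 2 \cdot 3 + 2 \cdot 3 \cdot 5\right) 1931 = \left(4 + 7 \cdot 6 + 6 \cdot 5\right) 1931 = \left(4 + 42 + 30\right) 1931 = 76 \cdot 1931 = 146756$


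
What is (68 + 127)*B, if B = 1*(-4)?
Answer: -780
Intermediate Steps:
B = -4
(68 + 127)*B = (68 + 127)*(-4) = 195*(-4) = -780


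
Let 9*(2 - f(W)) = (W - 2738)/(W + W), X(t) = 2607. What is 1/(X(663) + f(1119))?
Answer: 20142/52552097 ≈ 0.00038328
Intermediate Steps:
f(W) = 2 - (-2738 + W)/(18*W) (f(W) = 2 - (W - 2738)/(9*(W + W)) = 2 - (-2738 + W)/(9*(2*W)) = 2 - (-2738 + W)*1/(2*W)/9 = 2 - (-2738 + W)/(18*W))
1/(X(663) + f(1119)) = 1/(2607 + (1/18)*(2738 + 35*1119)/1119) = 1/(2607 + (1/18)*(1/1119)*(2738 + 39165)) = 1/(2607 + (1/18)*(1/1119)*41903) = 1/(2607 + 41903/20142) = 1/(52552097/20142) = 20142/52552097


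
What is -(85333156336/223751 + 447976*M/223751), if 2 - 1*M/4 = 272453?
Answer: 402872880368/223751 ≈ 1.8005e+6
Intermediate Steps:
M = -1089804 (M = 8 - 4*272453 = 8 - 1089812 = -1089804)
-(85333156336/223751 + 447976*M/223751) = -895952/(447502/(190486 - 1089804)) = -895952/(447502/(-899318)) = -895952/(447502*(-1/899318)) = -895952/(-223751/449659) = -895952*(-449659/223751) = 402872880368/223751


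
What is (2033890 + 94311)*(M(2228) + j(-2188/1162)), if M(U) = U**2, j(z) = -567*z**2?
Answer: 509238609824247916/48223 ≈ 1.0560e+13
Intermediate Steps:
(2033890 + 94311)*(M(2228) + j(-2188/1162)) = (2033890 + 94311)*(2228**2 - 567*(-2188/1162)**2) = 2128201*(4963984 - 567*(-2188*1/1162)**2) = 2128201*(4963984 - 567*(-1094/581)**2) = 2128201*(4963984 - 567*1196836/337561) = 2128201*(4963984 - 96943716/48223) = 2128201*(239281256716/48223) = 509238609824247916/48223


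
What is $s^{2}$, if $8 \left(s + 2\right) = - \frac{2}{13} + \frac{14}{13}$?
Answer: $\frac{2401}{676} \approx 3.5518$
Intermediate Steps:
$s = - \frac{49}{26}$ ($s = -2 + \frac{- \frac{2}{13} + \frac{14}{13}}{8} = -2 + \frac{1}{8} \cdot \frac{12}{13} = -2 + \frac{3}{26} = - \frac{49}{26} \approx -1.8846$)
$s^{2} = \left(- \frac{49}{26}\right)^{2} = \frac{2401}{676}$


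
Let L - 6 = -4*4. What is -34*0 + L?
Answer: -10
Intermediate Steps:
L = -10 (L = 6 - 4*4 = 6 - 16 = -10)
-34*0 + L = -34*0 - 10 = 0 - 10 = -10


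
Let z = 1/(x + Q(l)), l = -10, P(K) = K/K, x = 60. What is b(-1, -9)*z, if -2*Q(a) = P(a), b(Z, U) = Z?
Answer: -2/119 ≈ -0.016807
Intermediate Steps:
P(K) = 1
Q(a) = -½ (Q(a) = -½*1 = -½)
z = 2/119 (z = 1/(60 - ½) = 1/(119/2) = 2/119 ≈ 0.016807)
b(-1, -9)*z = -1*2/119 = -2/119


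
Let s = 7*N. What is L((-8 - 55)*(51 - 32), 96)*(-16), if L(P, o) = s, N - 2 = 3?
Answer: -560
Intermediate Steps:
N = 5 (N = 2 + 3 = 5)
s = 35 (s = 7*5 = 35)
L(P, o) = 35
L((-8 - 55)*(51 - 32), 96)*(-16) = 35*(-16) = -560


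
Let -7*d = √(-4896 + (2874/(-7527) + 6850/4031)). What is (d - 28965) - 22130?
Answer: -51095 - 2*I*√125167464003940982/70796453 ≈ -51095.0 - 9.9946*I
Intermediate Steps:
d = -2*I*√125167464003940982/70796453 (d = -√(-4896 + (2874/(-7527) + 6850/4031))/7 = -√(-4896 + (2874*(-1/7527) + 6850*(1/4031)))/7 = -√(-4896 + (-958/2509 + 6850/4031))/7 = -√(-4896 + 13324952/10113779)/7 = -2*I*√125167464003940982/70796453 ≈ -9.9946*I)
(d - 28965) - 22130 = (-2*I*√125167464003940982/70796453 - 28965) - 22130 = (-28965 - 2*I*√125167464003940982/70796453) - 22130 = -51095 - 2*I*√125167464003940982/70796453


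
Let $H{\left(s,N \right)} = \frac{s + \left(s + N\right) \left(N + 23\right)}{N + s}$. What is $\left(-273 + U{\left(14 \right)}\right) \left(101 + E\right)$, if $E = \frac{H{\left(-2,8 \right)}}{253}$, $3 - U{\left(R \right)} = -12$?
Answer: $- \frac{286982}{11} \approx -26089.0$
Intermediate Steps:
$H{\left(s,N \right)} = \frac{s + \left(23 + N\right) \left(N + s\right)}{N + s}$ ($H{\left(s,N \right)} = \frac{s + \left(N + s\right) \left(23 + N\right)}{N + s} = \frac{s + \left(23 + N\right) \left(N + s\right)}{N + s}$)
$U{\left(R \right)} = 15$ ($U{\left(R \right)} = 3 - -12 = 3 + 12 = 15$)
$E = \frac{4}{33}$ ($E = \frac{\frac{1}{8 - 2} \left(8^{2} + 23 \cdot 8 + 24 \left(-2\right) + 8 \left(-2\right)\right)}{253} = \frac{64 + 184 - 48 - 16}{6} \cdot \frac{1}{253} = \frac{1}{6} \cdot 184 \cdot \frac{1}{253} = \frac{92}{3} \cdot \frac{1}{253} = \frac{4}{33} \approx 0.12121$)
$\left(-273 + U{\left(14 \right)}\right) \left(101 + E\right) = \left(-273 + 15\right) \left(101 + \frac{4}{33}\right) = \left(-258\right) \frac{3337}{33} = - \frac{286982}{11}$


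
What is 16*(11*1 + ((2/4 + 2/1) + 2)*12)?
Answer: 1040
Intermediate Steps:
16*(11*1 + ((2/4 + 2/1) + 2)*12) = 16*(11 + ((2*(¼) + 2*1) + 2)*12) = 16*(11 + ((½ + 2) + 2)*12) = 16*(11 + (5/2 + 2)*12) = 16*(11 + (9/2)*12) = 16*(11 + 54) = 16*65 = 1040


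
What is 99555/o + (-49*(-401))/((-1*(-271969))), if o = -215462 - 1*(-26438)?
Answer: -7787247073/17136222752 ≈ -0.45443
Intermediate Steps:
o = -189024 (o = -215462 + 26438 = -189024)
99555/o + (-49*(-401))/((-1*(-271969))) = 99555/(-189024) + (-49*(-401))/((-1*(-271969))) = 99555*(-1/189024) + 19649/271969 = -33185/63008 + 19649*(1/271969) = -33185/63008 + 19649/271969 = -7787247073/17136222752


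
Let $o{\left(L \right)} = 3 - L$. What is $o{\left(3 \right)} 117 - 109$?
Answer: $-109$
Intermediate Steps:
$o{\left(3 \right)} 117 - 109 = \left(3 - 3\right) 117 - 109 = 0 \cdot 117 - 109 = 0 - 109 = -109$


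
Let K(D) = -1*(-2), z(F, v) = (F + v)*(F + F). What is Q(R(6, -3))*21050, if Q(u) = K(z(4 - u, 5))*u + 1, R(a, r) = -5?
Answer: -189450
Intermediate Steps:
z(F, v) = 2*F*(F + v) (z(F, v) = (F + v)*(2*F) = 2*F*(F + v))
K(D) = 2
Q(u) = 1 + 2*u (Q(u) = 2*u + 1 = 1 + 2*u)
Q(R(6, -3))*21050 = (1 + 2*(-5))*21050 = (1 - 10)*21050 = -9*21050 = -189450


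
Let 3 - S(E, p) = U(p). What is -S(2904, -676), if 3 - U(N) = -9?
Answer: 9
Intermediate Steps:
U(N) = 12 (U(N) = 3 - 1*(-9) = 3 + 9 = 12)
S(E, p) = -9 (S(E, p) = 3 - 1*12 = 3 - 12 = -9)
-S(2904, -676) = -1*(-9) = 9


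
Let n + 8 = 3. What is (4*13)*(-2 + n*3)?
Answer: -884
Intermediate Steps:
n = -5 (n = -8 + 3 = -5)
(4*13)*(-2 + n*3) = (4*13)*(-2 - 5*3) = 52*(-2 - 15) = 52*(-17) = -884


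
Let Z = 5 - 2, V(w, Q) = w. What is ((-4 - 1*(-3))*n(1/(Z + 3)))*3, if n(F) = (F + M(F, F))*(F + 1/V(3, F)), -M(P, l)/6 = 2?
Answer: 71/4 ≈ 17.750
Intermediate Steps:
M(P, l) = -12 (M(P, l) = -6*2 = -12)
Z = 3
n(F) = (-12 + F)*(⅓ + F) (n(F) = (F - 12)*(F + 1/3) = (-12 + F)*(F + ⅓) = (-12 + F)*(⅓ + F))
((-4 - 1*(-3))*n(1/(Z + 3)))*3 = ((-4 - 1*(-3))*(-4 + (1/(3 + 3))² - 35/(3*(3 + 3))))*3 = ((-4 + 3)*(-4 + (1/6)² - 35/3/6))*3 = -(-4 + (⅙)² - 35/3*⅙)*3 = -(-4 + 1/36 - 35/18)*3 = -1*(-71/12)*3 = (71/12)*3 = 71/4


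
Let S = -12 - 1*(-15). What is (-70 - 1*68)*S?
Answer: -414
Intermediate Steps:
S = 3 (S = -12 + 15 = 3)
(-70 - 1*68)*S = (-70 - 1*68)*3 = (-70 - 68)*3 = -138*3 = -414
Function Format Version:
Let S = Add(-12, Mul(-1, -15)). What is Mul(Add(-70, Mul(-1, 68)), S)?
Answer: -414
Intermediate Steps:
S = 3 (S = Add(-12, 15) = 3)
Mul(Add(-70, Mul(-1, 68)), S) = Mul(Add(-70, Mul(-1, 68)), 3) = Mul(Add(-70, -68), 3) = Mul(-138, 3) = -414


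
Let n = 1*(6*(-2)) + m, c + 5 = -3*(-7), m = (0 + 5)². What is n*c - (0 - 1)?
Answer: 209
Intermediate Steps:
m = 25 (m = 5² = 25)
c = 16 (c = -5 - 3*(-7) = -5 + 21 = 16)
n = 13 (n = 1*(6*(-2)) + 25 = 1*(-12) + 25 = -12 + 25 = 13)
n*c - (0 - 1) = 13*16 - (0 - 1) = 208 - 1*(-1) = 208 + 1 = 209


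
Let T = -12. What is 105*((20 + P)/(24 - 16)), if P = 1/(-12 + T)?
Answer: 16765/64 ≈ 261.95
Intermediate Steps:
P = -1/24 (P = 1/(-12 - 12) = 1/(-24) = -1/24 ≈ -0.041667)
105*((20 + P)/(24 - 16)) = 105*((20 - 1/24)/(24 - 16)) = 105*((479/24)/8) = 105*((479/24)*(⅛)) = 105*(479/192) = 16765/64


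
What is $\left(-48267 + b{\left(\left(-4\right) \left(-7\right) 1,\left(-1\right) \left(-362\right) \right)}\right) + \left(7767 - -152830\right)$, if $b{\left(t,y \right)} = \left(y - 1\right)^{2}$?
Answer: $242651$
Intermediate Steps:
$b{\left(t,y \right)} = \left(-1 + y\right)^{2}$
$\left(-48267 + b{\left(\left(-4\right) \left(-7\right) 1,\left(-1\right) \left(-362\right) \right)}\right) + \left(7767 - -152830\right) = \left(-48267 + \left(-1 - -362\right)^{2}\right) + \left(7767 - -152830\right) = \left(-48267 + \left(-1 + 362\right)^{2}\right) + \left(7767 + 152830\right) = \left(-48267 + 361^{2}\right) + 160597 = \left(-48267 + 130321\right) + 160597 = 82054 + 160597 = 242651$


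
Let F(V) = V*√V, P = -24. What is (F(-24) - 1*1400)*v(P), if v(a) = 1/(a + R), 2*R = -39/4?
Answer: 1600/33 + 128*I*√6/77 ≈ 48.485 + 4.0719*I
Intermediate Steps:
F(V) = V^(3/2)
R = -39/8 (R = (-39/4)/2 = (-39*¼)/2 = (½)*(-39/4) = -39/8 ≈ -4.8750)
v(a) = 1/(-39/8 + a) (v(a) = 1/(a - 39/8) = 1/(-39/8 + a))
(F(-24) - 1*1400)*v(P) = ((-24)^(3/2) - 1*1400)*(8/(-39 + 8*(-24))) = (-48*I*√6 - 1400)*(8/(-39 - 192)) = (-1400 - 48*I*√6)*(8/(-231)) = (-1400 - 48*I*√6)*(8*(-1/231)) = (-1400 - 48*I*√6)*(-8/231) = 1600/33 + 128*I*√6/77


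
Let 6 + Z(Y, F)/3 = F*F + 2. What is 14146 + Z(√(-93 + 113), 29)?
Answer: 16657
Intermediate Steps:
Z(Y, F) = -12 + 3*F² (Z(Y, F) = -18 + 3*(F*F + 2) = -18 + 3*(F² + 2) = -18 + 3*(2 + F²) = -18 + (6 + 3*F²) = -12 + 3*F²)
14146 + Z(√(-93 + 113), 29) = 14146 + (-12 + 3*29²) = 14146 + (-12 + 3*841) = 14146 + (-12 + 2523) = 14146 + 2511 = 16657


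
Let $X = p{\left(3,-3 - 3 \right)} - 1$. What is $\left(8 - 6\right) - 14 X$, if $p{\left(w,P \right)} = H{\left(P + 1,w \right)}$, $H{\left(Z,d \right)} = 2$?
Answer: $-12$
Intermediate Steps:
$p{\left(w,P \right)} = 2$
$X = 1$ ($X = 2 - 1 = 1$)
$\left(8 - 6\right) - 14 X = \left(8 - 6\right) - 14 = 2 - 14 = -12$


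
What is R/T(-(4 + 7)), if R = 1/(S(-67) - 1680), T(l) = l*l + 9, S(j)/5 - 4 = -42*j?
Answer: 1/1613300 ≈ 6.1985e-7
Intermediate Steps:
S(j) = 20 - 210*j (S(j) = 20 + 5*(-42*j) = 20 - 210*j)
T(l) = 9 + l² (T(l) = l² + 9 = 9 + l²)
R = 1/12410 (R = 1/((20 - 210*(-67)) - 1680) = 1/((20 + 14070) - 1680) = 1/(14090 - 1680) = 1/12410 ≈ 8.0580e-5)
R/T(-(4 + 7)) = 1/(12410*(9 + (-(4 + 7))²)) = 1/(12410*(9 + (-1*11)²)) = 1/(12410*(9 + (-11)²)) = 1/(12410*(9 + 121)) = (1/12410)/130 = (1/12410)*(1/130) = 1/1613300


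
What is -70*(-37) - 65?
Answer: 2525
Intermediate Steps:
-70*(-37) - 65 = 2590 - 65 = 2525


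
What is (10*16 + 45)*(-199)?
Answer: -40795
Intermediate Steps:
(10*16 + 45)*(-199) = (160 + 45)*(-199) = 205*(-199) = -40795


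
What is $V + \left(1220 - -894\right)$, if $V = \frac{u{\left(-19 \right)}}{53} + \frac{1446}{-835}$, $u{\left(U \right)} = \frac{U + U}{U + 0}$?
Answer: $\frac{93480102}{44255} \approx 2112.3$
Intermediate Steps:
$u{\left(U \right)} = 2$ ($u{\left(U \right)} = \frac{2 U}{U} = 2$)
$V = - \frac{74968}{44255}$ ($V = \frac{2}{53} + \frac{1446}{-835} = 2 \cdot \frac{1}{53} + 1446 \left(- \frac{1}{835}\right) = \frac{2}{53} - \frac{1446}{835} = - \frac{74968}{44255} \approx -1.694$)
$V + \left(1220 - -894\right) = - \frac{74968}{44255} + \left(1220 - -894\right) = - \frac{74968}{44255} + \left(1220 + 894\right) = - \frac{74968}{44255} + 2114 = \frac{93480102}{44255}$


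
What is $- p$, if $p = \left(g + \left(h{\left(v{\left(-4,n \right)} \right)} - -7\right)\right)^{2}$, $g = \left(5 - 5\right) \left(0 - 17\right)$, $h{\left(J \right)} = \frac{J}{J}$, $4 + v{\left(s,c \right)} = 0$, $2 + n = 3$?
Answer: $-64$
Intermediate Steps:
$n = 1$ ($n = -2 + 3 = 1$)
$v{\left(s,c \right)} = -4$ ($v{\left(s,c \right)} = -4 + 0 = -4$)
$h{\left(J \right)} = 1$
$g = 0$ ($g = 0 \left(-17\right) = 0$)
$p = 64$ ($p = \left(0 + \left(1 - -7\right)\right)^{2} = \left(0 + \left(1 + 7\right)\right)^{2} = \left(0 + 8\right)^{2} = 8^{2} = 64$)
$- p = \left(-1\right) 64 = -64$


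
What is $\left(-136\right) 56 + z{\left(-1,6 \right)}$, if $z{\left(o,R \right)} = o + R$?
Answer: $-7611$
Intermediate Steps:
$z{\left(o,R \right)} = R + o$
$\left(-136\right) 56 + z{\left(-1,6 \right)} = \left(-136\right) 56 + \left(6 - 1\right) = -7616 + 5 = -7611$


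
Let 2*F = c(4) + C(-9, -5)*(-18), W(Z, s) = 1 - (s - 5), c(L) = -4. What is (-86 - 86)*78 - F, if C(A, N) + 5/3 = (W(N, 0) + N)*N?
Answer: -13474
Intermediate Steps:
W(Z, s) = 6 - s (W(Z, s) = 1 - (-5 + s) = 1 + (5 - s) = 6 - s)
C(A, N) = -5/3 + N*(6 + N) (C(A, N) = -5/3 + ((6 - 1*0) + N)*N = -5/3 + ((6 + 0) + N)*N = -5/3 + (6 + N)*N = -5/3 + N*(6 + N))
F = 58 (F = (-4 + (-5/3 + (-5)**2 + 6*(-5))*(-18))/2 = (-4 + (-5/3 + 25 - 30)*(-18))/2 = (-4 - 20/3*(-18))/2 = (-4 + 120)/2 = (1/2)*116 = 58)
(-86 - 86)*78 - F = (-86 - 86)*78 - 1*58 = -172*78 - 58 = -13416 - 58 = -13474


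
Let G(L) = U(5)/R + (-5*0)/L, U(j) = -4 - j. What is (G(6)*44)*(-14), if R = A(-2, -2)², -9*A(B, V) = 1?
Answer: 449064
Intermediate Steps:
A(B, V) = -⅑ (A(B, V) = -⅑*1 = -⅑)
R = 1/81 (R = (-⅑)² = 1/81 ≈ 0.012346)
G(L) = -729 (G(L) = (-4 - 1*5)/(1/81) + (-5*0)/L = (-4 - 5)*81 + 0/L = -9*81 + 0 = -729 + 0 = -729)
(G(6)*44)*(-14) = -729*44*(-14) = -32076*(-14) = 449064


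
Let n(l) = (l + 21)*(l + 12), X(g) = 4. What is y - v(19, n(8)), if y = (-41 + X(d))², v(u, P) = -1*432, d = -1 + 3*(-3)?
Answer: 1801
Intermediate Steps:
d = -10 (d = -1 - 9 = -10)
n(l) = (12 + l)*(21 + l) (n(l) = (21 + l)*(12 + l) = (12 + l)*(21 + l))
v(u, P) = -432
y = 1369 (y = (-41 + 4)² = (-37)² = 1369)
y - v(19, n(8)) = 1369 - 1*(-432) = 1369 + 432 = 1801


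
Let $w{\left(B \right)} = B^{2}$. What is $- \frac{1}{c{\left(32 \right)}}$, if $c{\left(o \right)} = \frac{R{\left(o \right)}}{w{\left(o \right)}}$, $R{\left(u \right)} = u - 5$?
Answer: $- \frac{1024}{27} \approx -37.926$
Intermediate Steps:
$R{\left(u \right)} = -5 + u$
$c{\left(o \right)} = \frac{-5 + o}{o^{2}}$
$- \frac{1}{c{\left(32 \right)}} = - \frac{1}{\frac{1}{1024} \left(-5 + 32\right)} = - \frac{1}{\frac{1}{1024} \cdot 27} = - \frac{1}{\frac{27}{1024}} = \left(-1\right) \frac{1024}{27} = - \frac{1024}{27}$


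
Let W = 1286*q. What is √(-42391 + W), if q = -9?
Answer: I*√53965 ≈ 232.3*I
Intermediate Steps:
W = -11574 (W = 1286*(-9) = -11574)
√(-42391 + W) = √(-42391 - 11574) = √(-53965) = I*√53965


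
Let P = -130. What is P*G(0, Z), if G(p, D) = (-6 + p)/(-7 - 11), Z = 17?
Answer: -130/3 ≈ -43.333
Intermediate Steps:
G(p, D) = ⅓ - p/18 (G(p, D) = (-6 + p)/(-18) = (-6 + p)*(-1/18) = ⅓ - p/18)
P*G(0, Z) = -130*(⅓ - 1/18*0) = -130*(⅓ + 0) = -130*⅓ = -130/3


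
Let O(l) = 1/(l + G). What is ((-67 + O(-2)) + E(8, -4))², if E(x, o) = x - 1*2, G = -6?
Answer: 239121/64 ≈ 3736.3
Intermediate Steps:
O(l) = 1/(-6 + l) (O(l) = 1/(l - 6) = 1/(-6 + l))
E(x, o) = -2 + x (E(x, o) = x - 2 = -2 + x)
((-67 + O(-2)) + E(8, -4))² = ((-67 + 1/(-6 - 2)) + (-2 + 8))² = ((-67 + 1/(-8)) + 6)² = ((-67 - ⅛) + 6)² = (-537/8 + 6)² = (-489/8)² = 239121/64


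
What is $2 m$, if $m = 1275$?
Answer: $2550$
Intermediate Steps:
$2 m = 2 \cdot 1275 = 2550$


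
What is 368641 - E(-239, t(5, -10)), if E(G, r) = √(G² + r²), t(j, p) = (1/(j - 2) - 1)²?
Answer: 368641 - √4626817/9 ≈ 3.6840e+5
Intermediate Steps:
t(j, p) = (-1 + 1/(-2 + j))² (t(j, p) = (1/(-2 + j) - 1)² = (-1 + 1/(-2 + j))²)
368641 - E(-239, t(5, -10)) = 368641 - √((-239)² + ((-3 + 5)²/(-2 + 5)²)²) = 368641 - √(57121 + (2²/3²)²) = 368641 - √(57121 + (4*(⅑))²) = 368641 - √(57121 + (4/9)²) = 368641 - √(57121 + 16/81) = 368641 - √(4626817/81) = 368641 - √4626817/9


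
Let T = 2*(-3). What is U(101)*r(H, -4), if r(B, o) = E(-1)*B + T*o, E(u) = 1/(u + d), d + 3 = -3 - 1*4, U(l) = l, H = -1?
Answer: 26765/11 ≈ 2433.2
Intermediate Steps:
T = -6
d = -10 (d = -3 + (-3 - 1*4) = -3 + (-3 - 4) = -3 - 7 = -10)
E(u) = 1/(-10 + u) (E(u) = 1/(u - 10) = 1/(-10 + u))
r(B, o) = -6*o - B/11 (r(B, o) = B/(-10 - 1) - 6*o = B/(-11) - 6*o = -B/11 - 6*o = -6*o - B/11)
U(101)*r(H, -4) = 101*(-6*(-4) - 1/11*(-1)) = 101*(24 + 1/11) = 101*(265/11) = 26765/11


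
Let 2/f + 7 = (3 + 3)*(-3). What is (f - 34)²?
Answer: 725904/625 ≈ 1161.4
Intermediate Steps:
f = -2/25 (f = 2/(-7 + (3 + 3)*(-3)) = 2/(-7 + 6*(-3)) = 2/(-7 - 18) = 2/(-25) = 2*(-1/25) = -2/25 ≈ -0.080000)
(f - 34)² = (-2/25 - 34)² = (-852/25)² = 725904/625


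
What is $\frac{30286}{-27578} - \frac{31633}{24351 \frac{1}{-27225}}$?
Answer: $\frac{3958278075044}{111925313} \approx 35365.0$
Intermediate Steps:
$\frac{30286}{-27578} - \frac{31633}{24351 \frac{1}{-27225}} = 30286 \left(- \frac{1}{27578}\right) - \frac{31633}{24351 \left(- \frac{1}{27225}\right)} = - \frac{15143}{13789} - \frac{31633}{- \frac{8117}{9075}} = - \frac{15143}{13789} - - \frac{287069475}{8117} = - \frac{15143}{13789} + \frac{287069475}{8117} = \frac{3958278075044}{111925313}$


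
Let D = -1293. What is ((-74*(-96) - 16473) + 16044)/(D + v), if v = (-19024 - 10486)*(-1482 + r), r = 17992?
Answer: -6675/487211393 ≈ -1.3700e-5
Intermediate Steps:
v = -487210100 (v = (-19024 - 10486)*(-1482 + 17992) = -29510*16510 = -487210100)
((-74*(-96) - 16473) + 16044)/(D + v) = ((-74*(-96) - 16473) + 16044)/(-1293 - 487210100) = ((7104 - 16473) + 16044)/(-487211393) = (-9369 + 16044)*(-1/487211393) = 6675*(-1/487211393) = -6675/487211393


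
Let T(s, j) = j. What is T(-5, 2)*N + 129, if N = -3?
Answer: 123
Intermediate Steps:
T(-5, 2)*N + 129 = 2*(-3) + 129 = -6 + 129 = 123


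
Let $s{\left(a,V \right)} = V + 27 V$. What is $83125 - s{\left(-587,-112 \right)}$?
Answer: $86261$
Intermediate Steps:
$s{\left(a,V \right)} = 28 V$
$83125 - s{\left(-587,-112 \right)} = 83125 - 28 \left(-112\right) = 83125 - -3136 = 83125 + 3136 = 86261$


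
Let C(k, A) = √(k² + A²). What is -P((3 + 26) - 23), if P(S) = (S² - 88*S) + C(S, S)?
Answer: 492 - 6*√2 ≈ 483.51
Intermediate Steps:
C(k, A) = √(A² + k²)
P(S) = S² - 88*S + √2*√(S²) (P(S) = (S² - 88*S) + √(S² + S²) = (S² - 88*S) + √(2*S²) = (S² - 88*S) + √2*√(S²) = S² - 88*S + √2*√(S²))
-P((3 + 26) - 23) = -(((3 + 26) - 23)² - 88*((3 + 26) - 23) + √2*√(((3 + 26) - 23)²)) = -((29 - 23)² - 88*(29 - 23) + √2*√((29 - 23)²)) = -(6² - 88*6 + √2*√(6²)) = -(36 - 528 + √2*√36) = -(36 - 528 + √2*6) = -(36 - 528 + 6*√2) = -(-492 + 6*√2) = 492 - 6*√2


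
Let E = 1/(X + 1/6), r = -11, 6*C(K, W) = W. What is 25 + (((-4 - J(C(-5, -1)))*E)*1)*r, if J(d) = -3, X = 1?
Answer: 241/7 ≈ 34.429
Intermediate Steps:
C(K, W) = W/6
E = 6/7 (E = 1/(1 + 1/6) = 1/(7/6) = 6/7 ≈ 0.85714)
25 + (((-4 - J(C(-5, -1)))*E)*1)*r = 25 + (((-4 - 1*(-3))*(6/7))*1)*(-11) = 25 + (((-4 + 3)*(6/7))*1)*(-11) = 25 + (-1*6/7*1)*(-11) = 25 - 6/7*1*(-11) = 25 - 6/7*(-11) = 25 + 66/7 = 241/7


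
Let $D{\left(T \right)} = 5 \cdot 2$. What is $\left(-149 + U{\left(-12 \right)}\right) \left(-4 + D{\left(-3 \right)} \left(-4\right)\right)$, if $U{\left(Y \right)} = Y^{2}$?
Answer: $220$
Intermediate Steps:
$D{\left(T \right)} = 10$
$\left(-149 + U{\left(-12 \right)}\right) \left(-4 + D{\left(-3 \right)} \left(-4\right)\right) = \left(-149 + \left(-12\right)^{2}\right) \left(-4 + 10 \left(-4\right)\right) = \left(-149 + 144\right) \left(-4 - 40\right) = \left(-5\right) \left(-44\right) = 220$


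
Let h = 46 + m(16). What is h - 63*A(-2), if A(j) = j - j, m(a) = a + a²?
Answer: 318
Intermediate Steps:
A(j) = 0
h = 318 (h = 46 + 16*(1 + 16) = 46 + 16*17 = 46 + 272 = 318)
h - 63*A(-2) = 318 - 63*0 = 318 + 0 = 318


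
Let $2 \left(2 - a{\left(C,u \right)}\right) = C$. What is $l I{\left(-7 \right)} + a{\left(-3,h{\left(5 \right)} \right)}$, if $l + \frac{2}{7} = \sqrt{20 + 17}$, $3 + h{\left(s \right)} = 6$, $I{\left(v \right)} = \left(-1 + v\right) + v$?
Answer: $\frac{109}{14} - 15 \sqrt{37} \approx -83.456$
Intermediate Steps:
$I{\left(v \right)} = -1 + 2 v$
$h{\left(s \right)} = 3$ ($h{\left(s \right)} = -3 + 6 = 3$)
$a{\left(C,u \right)} = 2 - \frac{C}{2}$
$l = - \frac{2}{7} + \sqrt{37}$ ($l = - \frac{2}{7} + \sqrt{20 + 17} = - \frac{2}{7} + \sqrt{37} \approx 5.7971$)
$l I{\left(-7 \right)} + a{\left(-3,h{\left(5 \right)} \right)} = \left(- \frac{2}{7} + \sqrt{37}\right) \left(-1 + 2 \left(-7\right)\right) + \left(2 - - \frac{3}{2}\right) = \left(- \frac{2}{7} + \sqrt{37}\right) \left(-1 - 14\right) + \left(2 + \frac{3}{2}\right) = \left(- \frac{2}{7} + \sqrt{37}\right) \left(-15\right) + \frac{7}{2} = \left(\frac{30}{7} - 15 \sqrt{37}\right) + \frac{7}{2} = \frac{109}{14} - 15 \sqrt{37}$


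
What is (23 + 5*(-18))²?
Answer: 4489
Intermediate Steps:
(23 + 5*(-18))² = (23 - 90)² = (-67)² = 4489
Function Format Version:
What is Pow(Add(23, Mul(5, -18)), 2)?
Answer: 4489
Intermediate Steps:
Pow(Add(23, Mul(5, -18)), 2) = Pow(Add(23, -90), 2) = Pow(-67, 2) = 4489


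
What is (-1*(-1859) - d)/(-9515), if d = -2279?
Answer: -4138/9515 ≈ -0.43489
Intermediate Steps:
(-1*(-1859) - d)/(-9515) = (-1*(-1859) - 1*(-2279))/(-9515) = (1859 + 2279)*(-1/9515) = 4138*(-1/9515) = -4138/9515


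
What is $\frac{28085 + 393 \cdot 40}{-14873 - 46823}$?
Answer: $- \frac{43805}{61696} \approx -0.71001$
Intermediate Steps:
$\frac{28085 + 393 \cdot 40}{-14873 - 46823} = \frac{28085 + 15720}{-61696} = 43805 \left(- \frac{1}{61696}\right) = - \frac{43805}{61696}$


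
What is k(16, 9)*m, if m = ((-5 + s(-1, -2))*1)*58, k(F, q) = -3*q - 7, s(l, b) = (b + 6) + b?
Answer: 5916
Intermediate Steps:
s(l, b) = 6 + 2*b (s(l, b) = (6 + b) + b = 6 + 2*b)
k(F, q) = -7 - 3*q
m = -174 (m = ((-5 + (6 + 2*(-2)))*1)*58 = ((-5 + (6 - 4))*1)*58 = ((-5 + 2)*1)*58 = -3*1*58 = -3*58 = -174)
k(16, 9)*m = (-7 - 3*9)*(-174) = (-7 - 27)*(-174) = -34*(-174) = 5916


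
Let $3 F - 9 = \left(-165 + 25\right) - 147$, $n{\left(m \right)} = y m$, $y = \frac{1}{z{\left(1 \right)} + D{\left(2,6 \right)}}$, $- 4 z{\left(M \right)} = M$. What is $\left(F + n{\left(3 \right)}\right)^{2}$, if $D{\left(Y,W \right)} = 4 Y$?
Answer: $\frac{73650724}{8649} \approx 8515.5$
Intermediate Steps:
$z{\left(M \right)} = - \frac{M}{4}$
$y = \frac{4}{31}$ ($y = \frac{1}{\left(- \frac{1}{4}\right) 1 + 4 \cdot 2} = \frac{1}{- \frac{1}{4} + 8} = \frac{1}{\frac{31}{4}} = \frac{4}{31} \approx 0.12903$)
$n{\left(m \right)} = \frac{4 m}{31}$
$F = - \frac{278}{3}$ ($F = 3 + \frac{\left(-165 + 25\right) - 147}{3} = 3 + \frac{-140 - 147}{3} = 3 + \frac{1}{3} \left(-287\right) = 3 - \frac{287}{3} = - \frac{278}{3} \approx -92.667$)
$\left(F + n{\left(3 \right)}\right)^{2} = \left(- \frac{278}{3} + \frac{4}{31} \cdot 3\right)^{2} = \left(- \frac{278}{3} + \frac{12}{31}\right)^{2} = \left(- \frac{8582}{93}\right)^{2} = \frac{73650724}{8649}$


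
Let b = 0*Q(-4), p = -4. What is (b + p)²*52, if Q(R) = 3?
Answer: 832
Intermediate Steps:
b = 0 (b = 0*3 = 0)
(b + p)²*52 = (0 - 4)²*52 = (-4)²*52 = 16*52 = 832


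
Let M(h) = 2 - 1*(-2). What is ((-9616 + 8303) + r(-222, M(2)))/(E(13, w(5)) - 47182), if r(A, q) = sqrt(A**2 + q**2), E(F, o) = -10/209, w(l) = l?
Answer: 274417/9861048 - 1045*sqrt(493)/4930524 ≈ 0.023122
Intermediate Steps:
M(h) = 4 (M(h) = 2 + 2 = 4)
E(F, o) = -10/209 (E(F, o) = -10*1/209 = -10/209)
((-9616 + 8303) + r(-222, M(2)))/(E(13, w(5)) - 47182) = ((-9616 + 8303) + sqrt((-222)**2 + 4**2))/(-10/209 - 47182) = (-1313 + sqrt(49284 + 16))/(-9861048/209) = (-1313 + sqrt(49300))*(-209/9861048) = (-1313 + 10*sqrt(493))*(-209/9861048) = 274417/9861048 - 1045*sqrt(493)/4930524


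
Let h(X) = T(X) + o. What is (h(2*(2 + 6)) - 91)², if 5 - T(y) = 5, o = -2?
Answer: 8649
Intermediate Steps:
T(y) = 0 (T(y) = 5 - 1*5 = 5 - 5 = 0)
h(X) = -2 (h(X) = 0 - 2 = -2)
(h(2*(2 + 6)) - 91)² = (-2 - 91)² = (-93)² = 8649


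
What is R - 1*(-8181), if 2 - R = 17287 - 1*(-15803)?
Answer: -24907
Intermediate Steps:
R = -33088 (R = 2 - (17287 - 1*(-15803)) = 2 - (17287 + 15803) = 2 - 1*33090 = 2 - 33090 = -33088)
R - 1*(-8181) = -33088 - 1*(-8181) = -33088 + 8181 = -24907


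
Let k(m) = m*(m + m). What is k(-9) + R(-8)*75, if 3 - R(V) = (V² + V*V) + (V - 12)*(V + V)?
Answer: -33213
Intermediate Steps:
k(m) = 2*m² (k(m) = m*(2*m) = 2*m²)
R(V) = 3 - 2*V² - 2*V*(-12 + V) (R(V) = 3 - ((V² + V*V) + (V - 12)*(V + V)) = 3 - ((V² + V²) + (-12 + V)*(2*V)) = 3 - (2*V² + 2*V*(-12 + V)) = 3 + (-2*V² - 2*V*(-12 + V)) = 3 - 2*V² - 2*V*(-12 + V))
k(-9) + R(-8)*75 = 2*(-9)² + (3 - 4*(-8)² + 24*(-8))*75 = 2*81 + (3 - 4*64 - 192)*75 = 162 + (3 - 256 - 192)*75 = 162 - 445*75 = 162 - 33375 = -33213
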